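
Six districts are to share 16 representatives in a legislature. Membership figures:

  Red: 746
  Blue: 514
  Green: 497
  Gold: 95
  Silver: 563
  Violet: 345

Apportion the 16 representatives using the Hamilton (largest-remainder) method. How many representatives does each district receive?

The standard divisor is 2760/16 ≈ 172.5.
Standard quotas: Red 4.325, Blue 2.980, Green 2.881, Gold 0.551, Silver 3.264, Violet 2.000.
Lower quotas: Red 4, Blue 2, Green 2, Gold 0, Silver 3, Violet 2 (sum 13, leaving 3 seats).
Remainders in descending order: Blue 0.980, Green 0.881, Gold 0.551, Red 0.325, Silver 0.264, Violet 0.000.
The surplus seats go to Blue, Green, Gold.

Red 4, Blue 3, Green 3, Gold 1, Silver 3, Violet 2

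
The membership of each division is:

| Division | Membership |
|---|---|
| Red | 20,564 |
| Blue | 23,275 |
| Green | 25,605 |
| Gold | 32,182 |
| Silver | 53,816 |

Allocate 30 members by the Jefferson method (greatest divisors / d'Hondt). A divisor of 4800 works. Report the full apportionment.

With modified divisor 4800: modified quotas Red 4.284, Blue 4.849, Green 5.334, Gold 6.705, Silver 11.212.
Rounding down: Red 4, Blue 4, Green 5, Gold 6, Silver 11 (total 30).

Red 4, Blue 4, Green 5, Gold 6, Silver 11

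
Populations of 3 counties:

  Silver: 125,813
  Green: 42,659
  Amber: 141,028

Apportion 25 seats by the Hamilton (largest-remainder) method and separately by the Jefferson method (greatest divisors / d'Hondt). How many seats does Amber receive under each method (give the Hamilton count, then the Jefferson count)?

11 and 12

Hamilton: Silver 10, Green 4, Amber 11.
Jefferson: Silver 10, Green 3, Amber 12.
Amber gets 11 under Hamilton and 12 under Jefferson.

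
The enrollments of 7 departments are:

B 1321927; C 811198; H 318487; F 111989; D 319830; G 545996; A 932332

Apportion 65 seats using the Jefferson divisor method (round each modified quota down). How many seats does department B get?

20

Standard divisor 4361759/65 ≈ 67103.985; standard quotas: B 19.700, C 12.089, H 4.746, F 1.669, D 4.766, G 8.137, A 13.894.
Rounding down gives 19, 12, 4, 1, 4, 8, 13 = 61 seats, so the divisor must be adjusted.
With modified divisor 63300: modified quotas B 20.884, C 12.815, H 5.031, F 1.769, D 5.053, G 8.626, A 14.729.
Rounding down: B 20, C 12, H 5, F 1, D 5, G 8, A 14 (total 65).
B receives 20.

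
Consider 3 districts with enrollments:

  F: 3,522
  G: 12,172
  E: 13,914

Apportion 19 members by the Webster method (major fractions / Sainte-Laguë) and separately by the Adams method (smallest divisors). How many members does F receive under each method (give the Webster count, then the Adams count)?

Webster: F 2, G 8, E 9.
Adams: F 3, G 7, E 9.
F gets 2 under Webster and 3 under Adams.

2 and 3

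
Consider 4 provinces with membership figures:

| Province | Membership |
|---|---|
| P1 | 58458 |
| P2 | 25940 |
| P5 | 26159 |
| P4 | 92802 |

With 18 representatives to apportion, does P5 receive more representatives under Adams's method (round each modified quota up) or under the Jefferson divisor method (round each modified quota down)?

Adams: P1 5, P2 2, P5 3, P4 8.
Jefferson: P1 5, P2 2, P5 2, P4 9.
P5 gets 3 under Adams and 2 under Jefferson.

Adams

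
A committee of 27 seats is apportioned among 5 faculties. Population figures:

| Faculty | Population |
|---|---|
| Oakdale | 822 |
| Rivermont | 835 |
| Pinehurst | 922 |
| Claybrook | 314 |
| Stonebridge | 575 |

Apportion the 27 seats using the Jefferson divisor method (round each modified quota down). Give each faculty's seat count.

Standard divisor 3468/27 ≈ 128.444; standard quotas: Oakdale 6.400, Rivermont 6.501, Pinehurst 7.178, Claybrook 2.445, Stonebridge 4.477.
Rounding down gives 6, 6, 7, 2, 4 = 25 seats, so the divisor must be adjusted.
With modified divisor 116: modified quotas Oakdale 7.086, Rivermont 7.198, Pinehurst 7.948, Claybrook 2.707, Stonebridge 4.957.
Rounding down: Oakdale 7, Rivermont 7, Pinehurst 7, Claybrook 2, Stonebridge 4 (total 27).

Oakdale=7, Rivermont=7, Pinehurst=7, Claybrook=2, Stonebridge=4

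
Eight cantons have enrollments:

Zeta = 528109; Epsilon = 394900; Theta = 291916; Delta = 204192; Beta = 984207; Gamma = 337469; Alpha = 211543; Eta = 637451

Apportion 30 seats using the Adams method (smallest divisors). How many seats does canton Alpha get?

2

Standard divisor 3589787/30 ≈ 119659.567; standard quotas: Zeta 4.413, Epsilon 3.300, Theta 2.440, Delta 1.706, Beta 8.225, Gamma 2.820, Alpha 1.768, Eta 5.327.
Rounding up gives 5, 4, 3, 2, 9, 3, 2, 6 = 34 seats, so the divisor must be adjusted.
With modified divisor 136300: modified quotas Zeta 3.875, Epsilon 2.897, Theta 2.142, Delta 1.498, Beta 7.221, Gamma 2.476, Alpha 1.552, Eta 4.677.
Rounding up: Zeta 4, Epsilon 3, Theta 3, Delta 2, Beta 8, Gamma 3, Alpha 2, Eta 5 (total 30).
Alpha receives 2.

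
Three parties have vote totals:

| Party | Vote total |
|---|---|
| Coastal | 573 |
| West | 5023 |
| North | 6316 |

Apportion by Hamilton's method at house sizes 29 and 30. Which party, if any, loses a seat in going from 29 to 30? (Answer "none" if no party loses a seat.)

At 29 seats: Coastal 2, West 12, North 15.
At 30 seats: Coastal 1, West 13, North 16.
Coastal drops from 2 to 1.

Coastal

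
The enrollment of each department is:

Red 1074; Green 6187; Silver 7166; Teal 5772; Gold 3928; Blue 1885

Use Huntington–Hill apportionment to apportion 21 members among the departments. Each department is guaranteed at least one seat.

Red=1, Green=5, Silver=6, Teal=4, Gold=3, Blue=2

With divisor 1299: modified quotas Red 0.827, Green 4.763, Silver 5.517, Teal 4.443, Gold 3.024, Blue 1.451.
Geometric-mean thresholds: Red (min 1), Green √(4·5)=4.472, Silver √(5·6)=5.477, Teal √(4·5)=4.472, Gold √(3·4)=3.464, Blue √(1·2)=1.414.
Each quota rounded against its threshold gives Red 1, Green 5, Silver 6, Teal 4, Gold 3, Blue 2 (total 21).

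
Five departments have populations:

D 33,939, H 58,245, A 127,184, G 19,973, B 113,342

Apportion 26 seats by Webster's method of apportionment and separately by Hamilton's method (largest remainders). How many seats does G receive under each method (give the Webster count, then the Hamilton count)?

1 and 2

Webster: D 3, H 4, A 10, G 1, B 8.
Hamilton: D 3, H 4, A 9, G 2, B 8.
G gets 1 under Webster and 2 under Hamilton.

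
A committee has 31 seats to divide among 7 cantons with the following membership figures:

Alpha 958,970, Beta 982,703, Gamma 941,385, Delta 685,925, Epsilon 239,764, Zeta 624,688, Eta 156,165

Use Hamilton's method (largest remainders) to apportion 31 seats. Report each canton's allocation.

Alpha 6, Beta 7, Gamma 6, Delta 5, Epsilon 2, Zeta 4, Eta 1

Total 4589600; standard divisor 4589600/31 ≈ 148051.613.
Standard quotas: Alpha 6.4773, Beta 6.6376, Gamma 6.3585, Delta 4.6330, Epsilon 1.6195, Zeta 4.2194, Eta 1.0548.
Lower quotas: Alpha 6, Beta 6, Gamma 6, Delta 4, Epsilon 1, Zeta 4, Eta 1 (sum 28, leaving 3 seats).
Remainders in descending order: Beta 0.6376, Delta 0.6330, Epsilon 0.6195, Alpha 0.4773, Gamma 0.3585, Zeta 0.2194, Eta 0.0548.
The surplus seats go to Beta, Delta, Epsilon.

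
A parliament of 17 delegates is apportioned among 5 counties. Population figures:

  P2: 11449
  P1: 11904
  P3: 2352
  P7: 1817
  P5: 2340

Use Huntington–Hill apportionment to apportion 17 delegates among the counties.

P2 7; P1 7; P3 1; P7 1; P5 1

With divisor 1715: modified quotas P2 6.676, P1 6.941, P3 1.371, P7 1.059, P5 1.364.
Geometric-mean thresholds: P2 √(6·7)=6.481, P1 √(6·7)=6.481, P3 √(1·2)=1.414, P7 √(1·2)=1.414, P5 √(1·2)=1.414.
Each quota rounded against its threshold gives P2 7, P1 7, P3 1, P7 1, P5 1 (total 17).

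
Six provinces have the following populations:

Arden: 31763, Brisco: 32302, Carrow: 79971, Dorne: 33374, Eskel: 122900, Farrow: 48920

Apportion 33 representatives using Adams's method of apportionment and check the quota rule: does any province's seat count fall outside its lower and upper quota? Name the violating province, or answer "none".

Standard quotas: Arden 3.001, Brisco 3.052, Carrow 7.557, Dorne 3.154, Eskel 11.613, Farrow 4.623.
Adams allocation: Arden 3, Brisco 3, Carrow 8, Dorne 3, Eskel 11, Farrow 5.
Every allocation lies between the lower and upper quota.

none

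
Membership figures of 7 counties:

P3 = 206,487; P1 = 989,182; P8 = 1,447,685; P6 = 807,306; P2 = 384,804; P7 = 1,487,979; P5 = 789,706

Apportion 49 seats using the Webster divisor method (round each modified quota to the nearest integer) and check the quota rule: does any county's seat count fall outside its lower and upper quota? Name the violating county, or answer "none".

none

Standard quotas: P3 1.655, P1 7.929, P8 11.604, P6 6.471, P2 3.084, P7 11.927, P5 6.330.
Webster allocation: P3 2, P1 8, P8 12, P6 6, P2 3, P7 12, P5 6.
Every allocation lies between the lower and upper quota.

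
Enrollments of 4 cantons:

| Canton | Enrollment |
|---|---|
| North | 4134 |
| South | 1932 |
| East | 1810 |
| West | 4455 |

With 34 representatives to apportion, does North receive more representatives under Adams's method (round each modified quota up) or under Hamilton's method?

Adams: North 11, South 6, East 5, West 12.
Hamilton: North 12, South 5, East 5, West 12.
North gets 11 under Adams and 12 under Hamilton.

Hamilton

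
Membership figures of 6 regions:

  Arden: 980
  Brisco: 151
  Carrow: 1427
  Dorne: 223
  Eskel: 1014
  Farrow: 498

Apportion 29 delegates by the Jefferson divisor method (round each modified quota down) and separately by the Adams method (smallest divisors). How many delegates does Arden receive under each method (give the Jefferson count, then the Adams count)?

7 and 6

Jefferson: Arden 7, Brisco 1, Carrow 10, Dorne 1, Eskel 7, Farrow 3.
Adams: Arden 6, Brisco 1, Carrow 9, Dorne 2, Eskel 7, Farrow 4.
Arden gets 7 under Jefferson and 6 under Adams.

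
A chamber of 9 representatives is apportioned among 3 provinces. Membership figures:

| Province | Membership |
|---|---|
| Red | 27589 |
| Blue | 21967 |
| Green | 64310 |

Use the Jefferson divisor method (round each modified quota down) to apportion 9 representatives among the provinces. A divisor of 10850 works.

With modified divisor 10850: modified quotas Red 2.543, Blue 2.025, Green 5.927.
Rounding down: Red 2, Blue 2, Green 5 (total 9).

Red 2, Blue 2, Green 5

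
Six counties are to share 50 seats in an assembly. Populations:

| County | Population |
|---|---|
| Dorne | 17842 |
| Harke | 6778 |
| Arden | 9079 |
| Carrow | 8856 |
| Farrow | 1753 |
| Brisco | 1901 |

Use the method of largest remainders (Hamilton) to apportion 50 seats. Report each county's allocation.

Dorne=19; Harke=7; Arden=10; Carrow=10; Farrow=2; Brisco=2

Total 46209; standard divisor 46209/50 ≈ 924.18.
Standard quotas: Dorne 19.3058, Harke 7.3341, Arden 9.8238, Carrow 9.5825, Farrow 1.8968, Brisco 2.0570.
Lower quotas: Dorne 19, Harke 7, Arden 9, Carrow 9, Farrow 1, Brisco 2 (sum 47, leaving 3 seats).
Remainders in descending order: Farrow 0.8968, Arden 0.8238, Carrow 0.5825, Harke 0.3341, Dorne 0.3058, Brisco 0.0570.
The surplus seats go to Farrow, Arden, Carrow.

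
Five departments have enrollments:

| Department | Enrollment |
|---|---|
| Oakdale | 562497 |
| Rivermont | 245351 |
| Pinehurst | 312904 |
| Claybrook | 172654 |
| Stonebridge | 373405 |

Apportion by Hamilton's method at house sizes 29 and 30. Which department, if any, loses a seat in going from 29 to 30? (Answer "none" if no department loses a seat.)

At 29 seats: Oakdale 10, Rivermont 4, Pinehurst 5, Claybrook 3, Stonebridge 7.
At 30 seats: Oakdale 10, Rivermont 4, Pinehurst 6, Claybrook 3, Stonebridge 7.
No department's allocation decreased.

none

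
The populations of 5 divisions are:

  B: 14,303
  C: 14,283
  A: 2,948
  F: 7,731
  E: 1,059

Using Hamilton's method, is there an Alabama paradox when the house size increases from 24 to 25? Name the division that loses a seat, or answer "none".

At 24 seats: B 8, C 8, A 2, F 5, E 1.
At 25 seats: B 9, C 9, A 2, F 5, E 0.
E drops from 1 to 0.

E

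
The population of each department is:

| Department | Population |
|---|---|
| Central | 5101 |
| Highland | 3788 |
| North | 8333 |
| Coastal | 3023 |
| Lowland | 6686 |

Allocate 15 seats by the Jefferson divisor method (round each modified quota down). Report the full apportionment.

Central 3, Highland 2, North 5, Coastal 1, Lowland 4

Standard divisor 26931/15 ≈ 1795.4; standard quotas: Central 2.841, Highland 2.110, North 4.641, Coastal 1.684, Lowland 3.724.
Rounding down gives 2, 2, 4, 1, 3 = 12 seats, so the divisor must be adjusted.
With modified divisor 1600: modified quotas Central 3.188, Highland 2.368, North 5.208, Coastal 1.889, Lowland 4.179.
Rounding down: Central 3, Highland 2, North 5, Coastal 1, Lowland 4 (total 15).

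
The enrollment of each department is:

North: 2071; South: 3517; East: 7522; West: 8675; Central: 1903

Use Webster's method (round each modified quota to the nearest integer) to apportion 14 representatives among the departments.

Standard divisor 23688/14 ≈ 1692; standard quotas: North 1.224, South 2.079, East 4.446, West 5.127, Central 1.125.
Rounding to the nearest integer gives 1, 2, 4, 5, 1 = 13 seats, so the divisor must be adjusted.
With modified divisor 1600: modified quotas North 1.294, South 2.198, East 4.701, West 5.422, Central 1.189.
Rounding to the nearest integer: North 1, South 2, East 5, West 5, Central 1 (total 14).

North: 1, South: 2, East: 5, West: 5, Central: 1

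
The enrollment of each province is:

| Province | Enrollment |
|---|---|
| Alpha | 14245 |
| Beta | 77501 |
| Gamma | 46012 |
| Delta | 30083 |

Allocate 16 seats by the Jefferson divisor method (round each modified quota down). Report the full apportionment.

Standard divisor 167841/16 ≈ 10490.062; standard quotas: Alpha 1.358, Beta 7.388, Gamma 4.386, Delta 2.868.
Rounding down gives 1, 7, 4, 2 = 14 seats, so the divisor must be adjusted.
With modified divisor 9400: modified quotas Alpha 1.515, Beta 8.245, Gamma 4.895, Delta 3.200.
Rounding down: Alpha 1, Beta 8, Gamma 4, Delta 3 (total 16).

Alpha 1; Beta 8; Gamma 4; Delta 3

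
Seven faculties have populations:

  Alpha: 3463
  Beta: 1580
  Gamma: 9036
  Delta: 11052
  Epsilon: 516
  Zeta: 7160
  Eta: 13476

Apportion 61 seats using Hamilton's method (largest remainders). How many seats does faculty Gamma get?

12

Standard divisor: 46283 ÷ 61 ≈ 758.738.
Standard quotas: Alpha 4.5642, Beta 2.0824, Gamma 11.9093, Delta 14.5663, Epsilon 0.6801, Zeta 9.4367, Eta 17.7611.
Lower quotas: Alpha 4, Beta 2, Gamma 11, Delta 14, Epsilon 0, Zeta 9, Eta 17 (sum 57, leaving 4 seats).
Remainders in descending order: Gamma 0.9093, Eta 0.7611, Epsilon 0.6801, Delta 0.5663, Alpha 0.5642, Zeta 0.4367, Beta 0.0824.
Largest remainders: Gamma, Eta, Epsilon, Delta receive the extra seats.
Gamma receives 12.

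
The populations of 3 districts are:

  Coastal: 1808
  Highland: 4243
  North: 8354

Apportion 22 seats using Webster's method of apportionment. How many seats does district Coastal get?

3

Standard divisor 14405/22 ≈ 654.773; standard quotas: Coastal 2.761, Highland 6.480, North 12.759.
Rounding to the nearest integer gives Coastal 3, Highland 6, North 13 — total 22, matching the house size, so no adjustment is needed.
Coastal receives 3.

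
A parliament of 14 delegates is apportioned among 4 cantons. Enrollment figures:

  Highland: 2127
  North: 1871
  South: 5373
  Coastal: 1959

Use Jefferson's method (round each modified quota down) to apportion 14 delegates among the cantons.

Highland 3, North 2, South 7, Coastal 2

Standard divisor 11330/14 ≈ 809.286; standard quotas: Highland 2.628, North 2.312, South 6.639, Coastal 2.421.
Rounding down gives 2, 2, 6, 2 = 12 seats, so the divisor must be adjusted.
With modified divisor 700: modified quotas Highland 3.039, North 2.673, South 7.676, Coastal 2.799.
Rounding down: Highland 3, North 2, South 7, Coastal 2 (total 14).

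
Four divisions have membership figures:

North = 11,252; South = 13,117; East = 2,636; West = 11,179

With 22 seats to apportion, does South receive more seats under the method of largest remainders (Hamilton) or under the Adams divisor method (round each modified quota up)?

Hamilton: North 6, South 8, East 2, West 6.
Adams: North 7, South 7, East 2, West 6.
South gets 8 under Hamilton and 7 under Adams.

Hamilton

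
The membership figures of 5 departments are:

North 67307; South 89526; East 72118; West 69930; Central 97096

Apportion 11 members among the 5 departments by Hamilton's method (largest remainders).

North: 2, South: 2, East: 2, West: 2, Central: 3

Total 395977; standard divisor 395977/11 ≈ 35997.909.
Standard quotas: North 1.8697, South 2.4870, East 2.0034, West 1.9426, Central 2.6973.
Lower quotas: North 1, South 2, East 2, West 1, Central 2 (sum 8, leaving 3 seats).
Remainders in descending order: West 0.9426, North 0.8697, Central 0.6973, South 0.4870, East 0.0034.
Largest remainders: West, North, Central receive the extra seats.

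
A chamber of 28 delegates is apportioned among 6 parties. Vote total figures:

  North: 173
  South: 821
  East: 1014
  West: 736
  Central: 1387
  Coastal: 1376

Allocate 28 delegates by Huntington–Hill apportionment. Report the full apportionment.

With divisor 199: modified quotas North 0.869, South 4.126, East 5.095, West 3.698, Central 6.970, Coastal 6.915.
Geometric-mean thresholds: North (min 1), South √(4·5)=4.472, East √(5·6)=5.477, West √(3·4)=3.464, Central √(6·7)=6.481, Coastal √(6·7)=6.481.
Each quota rounded against its threshold gives North 1, South 4, East 5, West 4, Central 7, Coastal 7 (total 28).

North 1, South 4, East 5, West 4, Central 7, Coastal 7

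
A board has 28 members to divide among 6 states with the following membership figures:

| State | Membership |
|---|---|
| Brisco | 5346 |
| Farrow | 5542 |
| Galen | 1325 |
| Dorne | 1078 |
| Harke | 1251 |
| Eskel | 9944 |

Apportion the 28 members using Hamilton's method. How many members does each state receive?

Brisco 6, Farrow 6, Galen 2, Dorne 1, Harke 2, Eskel 11

Total 24486; standard divisor 24486/28 ≈ 874.5.
Standard quotas: Brisco 6.1132, Farrow 6.3373, Galen 1.5152, Dorne 1.2327, Harke 1.4305, Eskel 11.3711.
Lower quotas: Brisco 6, Farrow 6, Galen 1, Dorne 1, Harke 1, Eskel 11 (sum 26, leaving 2 seats).
Remainders in descending order: Galen 0.5152, Harke 0.4305, Eskel 0.3711, Farrow 0.3373, Dorne 0.2327, Brisco 0.1132.
The surplus seats go to Galen, Harke.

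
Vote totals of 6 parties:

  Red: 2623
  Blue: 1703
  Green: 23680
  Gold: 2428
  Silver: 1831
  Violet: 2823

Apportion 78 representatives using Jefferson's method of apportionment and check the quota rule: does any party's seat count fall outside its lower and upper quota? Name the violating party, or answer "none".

Standard quotas: Red 5.831, Blue 3.786, Green 52.640, Gold 5.397, Silver 4.070, Violet 6.275.
Jefferson allocation: Red 6, Blue 3, Green 54, Gold 5, Silver 4, Violet 6.
Green has quota 52.640 (lower 52, upper 53) but receives 54 — outside the quota interval.

Green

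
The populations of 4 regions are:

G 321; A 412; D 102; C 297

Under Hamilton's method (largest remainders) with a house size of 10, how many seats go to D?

1

The standard divisor is 1132/10 ≈ 113.2.
Standard quotas: G 2.836, A 3.640, D 0.901, C 2.624.
Lower quotas: G 2, A 3, D 0, C 2 (sum 7, leaving 3 seats).
Remainders in descending order: D 0.901, G 0.836, A 0.640, C 0.624.
Largest remainders: D, G, A receive the extra seats.
D receives 1.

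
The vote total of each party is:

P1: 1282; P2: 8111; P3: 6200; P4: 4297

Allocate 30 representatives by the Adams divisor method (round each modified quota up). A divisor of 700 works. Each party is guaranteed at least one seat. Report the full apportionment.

P1 2, P2 12, P3 9, P4 7

With modified divisor 700: modified quotas P1 1.831, P2 11.587, P3 8.857, P4 6.139.
Rounding up: P1 2, P2 12, P3 9, P4 7 (total 30).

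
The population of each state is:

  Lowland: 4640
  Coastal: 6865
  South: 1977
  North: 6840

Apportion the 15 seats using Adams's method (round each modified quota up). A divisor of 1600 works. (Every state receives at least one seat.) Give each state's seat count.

Lowland=3; Coastal=5; South=2; North=5

With modified divisor 1600: modified quotas Lowland 2.900, Coastal 4.291, South 1.236, North 4.275.
Rounding up: Lowland 3, Coastal 5, South 2, North 5 (total 15).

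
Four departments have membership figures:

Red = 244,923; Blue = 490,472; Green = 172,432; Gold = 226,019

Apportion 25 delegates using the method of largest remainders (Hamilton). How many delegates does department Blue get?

11

The standard divisor is 1133846/25 ≈ 45353.84.
Standard quotas: Red 5.4003, Blue 10.8143, Green 3.8019, Gold 4.9835.
Lower quotas: Red 5, Blue 10, Green 3, Gold 4 (sum 22, leaving 3 seats).
Remainders in descending order: Gold 0.9835, Blue 0.8143, Green 0.8019, Red 0.4003.
The surplus seats go to Gold, Blue, Green.
Blue receives 11.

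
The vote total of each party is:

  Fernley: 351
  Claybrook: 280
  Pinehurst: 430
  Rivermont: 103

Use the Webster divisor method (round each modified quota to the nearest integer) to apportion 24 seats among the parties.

Standard divisor 1164/24 ≈ 48.5; standard quotas: Fernley 7.237, Claybrook 5.773, Pinehurst 8.866, Rivermont 2.124.
Rounding to the nearest integer gives Fernley 7, Claybrook 6, Pinehurst 9, Rivermont 2 — total 24, matching the house size, so no adjustment is needed.

Fernley 7, Claybrook 6, Pinehurst 9, Rivermont 2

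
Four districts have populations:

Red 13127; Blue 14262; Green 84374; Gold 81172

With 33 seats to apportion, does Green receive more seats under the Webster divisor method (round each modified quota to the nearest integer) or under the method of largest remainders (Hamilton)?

Webster

Webster: Red 2, Blue 2, Green 15, Gold 14.
Hamilton: Red 2, Blue 3, Green 14, Gold 14.
Green gets 15 under Webster and 14 under Hamilton.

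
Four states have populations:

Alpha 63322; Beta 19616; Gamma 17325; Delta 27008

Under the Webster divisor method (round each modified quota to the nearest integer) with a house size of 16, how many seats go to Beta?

Standard divisor 127271/16 ≈ 7954.438; standard quotas: Alpha 7.961, Beta 2.466, Gamma 2.178, Delta 3.395.
Rounding to the nearest integer gives 8, 2, 2, 3 = 15 seats, so the divisor must be adjusted.
With modified divisor 7780: modified quotas Alpha 8.139, Beta 2.521, Gamma 2.227, Delta 3.471.
Rounding to the nearest integer: Alpha 8, Beta 3, Gamma 2, Delta 3 (total 16).
Beta receives 3.

3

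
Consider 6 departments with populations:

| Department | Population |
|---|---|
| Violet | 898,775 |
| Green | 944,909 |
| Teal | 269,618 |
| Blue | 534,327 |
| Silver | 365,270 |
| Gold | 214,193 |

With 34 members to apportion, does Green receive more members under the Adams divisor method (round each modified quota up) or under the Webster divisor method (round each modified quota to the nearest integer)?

Adams: Violet 9, Green 9, Teal 3, Blue 6, Silver 4, Gold 3.
Webster: Violet 9, Green 10, Teal 3, Blue 6, Silver 4, Gold 2.
Green gets 9 under Adams and 10 under Webster.

Webster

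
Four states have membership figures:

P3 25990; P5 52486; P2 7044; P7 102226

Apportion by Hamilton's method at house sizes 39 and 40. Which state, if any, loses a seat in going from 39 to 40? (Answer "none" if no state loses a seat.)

At 39 seats: P3 5, P5 11, P2 2, P7 21.
At 40 seats: P3 6, P5 11, P2 1, P7 22.
P2 drops from 2 to 1.

P2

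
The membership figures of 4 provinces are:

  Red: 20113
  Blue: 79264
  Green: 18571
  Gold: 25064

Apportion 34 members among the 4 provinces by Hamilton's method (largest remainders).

Red 5, Blue 19, Green 4, Gold 6

The standard divisor is 143012/34 ≈ 4206.235.
Standard quotas: Red 4.7817, Blue 18.8444, Green 4.4151, Gold 5.9588.
Lower quotas: Red 4, Blue 18, Green 4, Gold 5 (sum 31, leaving 3 seats).
Remainders in descending order: Gold 0.9588, Blue 0.8444, Red 0.7817, Green 0.4151.
Largest remainders: Gold, Blue, Red receive the extra seats.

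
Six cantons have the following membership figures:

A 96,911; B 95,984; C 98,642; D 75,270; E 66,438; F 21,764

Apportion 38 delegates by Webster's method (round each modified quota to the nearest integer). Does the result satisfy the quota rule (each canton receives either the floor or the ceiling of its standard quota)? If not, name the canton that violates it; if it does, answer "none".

Standard quotas: A 8.094, B 8.016, C 8.238, D 6.286, E 5.549, F 1.818.
Webster allocation: A 8, B 8, C 8, D 6, E 6, F 2.
Every allocation lies between the lower and upper quota.

none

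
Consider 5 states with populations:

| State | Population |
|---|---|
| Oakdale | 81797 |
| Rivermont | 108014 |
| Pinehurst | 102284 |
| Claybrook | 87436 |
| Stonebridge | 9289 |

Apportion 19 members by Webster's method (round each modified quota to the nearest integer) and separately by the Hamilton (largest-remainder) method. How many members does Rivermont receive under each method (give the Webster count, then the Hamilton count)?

Webster: Oakdale 4, Rivermont 6, Pinehurst 5, Claybrook 4, Stonebridge 0.
Hamilton: Oakdale 4, Rivermont 5, Pinehurst 5, Claybrook 4, Stonebridge 1.
Rivermont gets 6 under Webster and 5 under Hamilton.

6 and 5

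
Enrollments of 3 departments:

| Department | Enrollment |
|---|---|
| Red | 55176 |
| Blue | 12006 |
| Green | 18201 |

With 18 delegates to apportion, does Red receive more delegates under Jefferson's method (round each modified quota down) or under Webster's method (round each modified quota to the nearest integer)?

Jefferson: Red 12, Blue 2, Green 4.
Webster: Red 11, Blue 3, Green 4.
Red gets 12 under Jefferson and 11 under Webster.

Jefferson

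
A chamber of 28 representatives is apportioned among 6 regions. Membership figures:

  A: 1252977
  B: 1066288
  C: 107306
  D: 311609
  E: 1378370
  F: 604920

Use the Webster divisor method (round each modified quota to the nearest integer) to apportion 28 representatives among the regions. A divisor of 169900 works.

With modified divisor 169900: modified quotas A 7.375, B 6.276, C 0.632, D 1.834, E 8.113, F 3.560.
Rounding to the nearest integer: A 7, B 6, C 1, D 2, E 8, F 4 (total 28).

A 7, B 6, C 1, D 2, E 8, F 4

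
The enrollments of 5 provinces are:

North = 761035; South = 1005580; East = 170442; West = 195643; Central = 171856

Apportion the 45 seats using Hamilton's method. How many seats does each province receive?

Standard divisor: 2304556 ÷ 45 ≈ 51212.356.
Standard quotas: North 14.8604, South 19.6355, East 3.3281, West 3.8202, Central 3.3558.
Lower quotas: North 14, South 19, East 3, West 3, Central 3 (sum 42, leaving 3 seats).
Remainders in descending order: North 0.8604, West 0.8202, South 0.6355, Central 0.3558, East 0.3281.
Largest remainders: North, West, South receive the extra seats.

North 15, South 20, East 3, West 4, Central 3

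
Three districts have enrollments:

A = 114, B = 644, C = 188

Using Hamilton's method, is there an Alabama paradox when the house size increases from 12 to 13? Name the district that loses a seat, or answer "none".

At 12 seats: A 2, B 8, C 2.
At 13 seats: A 1, B 9, C 3.
A drops from 2 to 1.

A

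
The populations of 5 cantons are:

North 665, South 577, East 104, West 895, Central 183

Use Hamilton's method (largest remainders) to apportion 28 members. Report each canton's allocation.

North 8; South 7; East 1; West 10; Central 2

Total 2424; standard divisor 2424/28 ≈ 86.571.
Standard quotas: North 7.682, South 6.665, East 1.201, West 10.338, Central 2.114.
Lower quotas: North 7, South 6, East 1, West 10, Central 2 (sum 26, leaving 2 seats).
Remainders in descending order: North 0.682, South 0.665, West 0.338, East 0.201, Central 0.114.
The surplus seats go to North, South.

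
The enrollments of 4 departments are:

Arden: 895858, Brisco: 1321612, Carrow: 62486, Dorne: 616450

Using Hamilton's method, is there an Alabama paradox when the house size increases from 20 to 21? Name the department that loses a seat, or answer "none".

At 20 seats: Arden 6, Brisco 9, Carrow 1, Dorne 4.
At 21 seats: Arden 7, Brisco 10, Carrow 0, Dorne 4.
Carrow drops from 1 to 0.

Carrow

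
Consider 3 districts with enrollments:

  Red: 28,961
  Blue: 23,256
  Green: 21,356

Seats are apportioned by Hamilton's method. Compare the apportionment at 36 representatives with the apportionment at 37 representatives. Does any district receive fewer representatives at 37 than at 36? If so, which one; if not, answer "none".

At 36 seats: Red 14, Blue 11, Green 11.
At 37 seats: Red 14, Blue 12, Green 11.
No district's allocation decreased.

none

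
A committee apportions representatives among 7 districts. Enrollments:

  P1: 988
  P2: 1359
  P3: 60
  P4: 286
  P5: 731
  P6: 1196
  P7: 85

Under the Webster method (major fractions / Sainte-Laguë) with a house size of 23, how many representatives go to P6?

6

Standard divisor 4705/23 ≈ 204.565; standard quotas: P1 4.830, P2 6.643, P3 0.293, P4 1.398, P5 3.573, P6 5.847, P7 0.416.
Rounding to the nearest integer gives P1 5, P2 7, P3 0, P4 1, P5 4, P6 6, P7 0 — total 23, matching the house size, so no adjustment is needed.
P6 receives 6.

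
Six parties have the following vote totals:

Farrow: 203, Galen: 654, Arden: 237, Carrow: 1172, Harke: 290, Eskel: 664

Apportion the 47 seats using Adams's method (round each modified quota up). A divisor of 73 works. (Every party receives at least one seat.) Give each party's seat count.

With modified divisor 73: modified quotas Farrow 2.781, Galen 8.959, Arden 3.247, Carrow 16.055, Harke 3.973, Eskel 9.096.
Rounding up: Farrow 3, Galen 9, Arden 4, Carrow 17, Harke 4, Eskel 10 (total 47).

Farrow=3, Galen=9, Arden=4, Carrow=17, Harke=4, Eskel=10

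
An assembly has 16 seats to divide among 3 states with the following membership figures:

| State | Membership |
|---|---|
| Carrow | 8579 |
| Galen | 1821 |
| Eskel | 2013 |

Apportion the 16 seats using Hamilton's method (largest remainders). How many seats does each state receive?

Carrow=11, Galen=2, Eskel=3

Total 12413; standard divisor 12413/16 ≈ 775.812.
Standard quotas: Carrow 11.0581, Galen 2.3472, Eskel 2.5947.
Lower quotas: Carrow 11, Galen 2, Eskel 2 (sum 15, leaving 1 seat).
Remainders in descending order: Eskel 0.5947, Galen 0.3472, Carrow 0.0581.
The surplus seat goes to Eskel.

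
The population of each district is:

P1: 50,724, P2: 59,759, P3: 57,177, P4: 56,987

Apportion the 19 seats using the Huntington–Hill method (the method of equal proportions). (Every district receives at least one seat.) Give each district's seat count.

P1: 4; P2: 5; P3: 5; P4: 5

With divisor 12042: modified quotas P1 4.212, P2 4.963, P3 4.748, P4 4.732.
Geometric-mean thresholds: P1 √(4·5)=4.472, P2 √(4·5)=4.472, P3 √(4·5)=4.472, P4 √(4·5)=4.472.
Each quota rounded against its threshold gives P1 4, P2 5, P3 5, P4 5 (total 19).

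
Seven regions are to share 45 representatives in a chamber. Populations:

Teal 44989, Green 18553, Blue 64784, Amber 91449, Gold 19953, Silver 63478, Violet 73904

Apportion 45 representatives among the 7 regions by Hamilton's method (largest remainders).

Standard divisor: 377110 ÷ 45 ≈ 8380.222.
Standard quotas: Teal 5.3685, Green 2.2139, Blue 7.7306, Amber 10.9125, Gold 2.3810, Silver 7.5747, Violet 8.8189.
Lower quotas: Teal 5, Green 2, Blue 7, Amber 10, Gold 2, Silver 7, Violet 8 (sum 41, leaving 4 seats).
Remainders in descending order: Amber 0.9125, Violet 0.8189, Blue 0.7306, Silver 0.5747, Gold 0.3810, Teal 0.3685, Green 0.2139.
Largest remainders: Amber, Violet, Blue, Silver receive the extra seats.

Teal=5; Green=2; Blue=8; Amber=11; Gold=2; Silver=8; Violet=9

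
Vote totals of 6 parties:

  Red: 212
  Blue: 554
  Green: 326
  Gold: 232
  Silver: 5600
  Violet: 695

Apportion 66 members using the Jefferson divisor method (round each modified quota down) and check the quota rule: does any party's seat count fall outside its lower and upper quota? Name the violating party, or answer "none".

Standard quotas: Red 1.836, Blue 4.799, Green 2.824, Gold 2.010, Silver 48.510, Violet 6.020.
Jefferson allocation: Red 1, Blue 5, Green 2, Gold 2, Silver 50, Violet 6.
Silver has quota 48.510 (lower 48, upper 49) but receives 50 — outside the quota interval.

Silver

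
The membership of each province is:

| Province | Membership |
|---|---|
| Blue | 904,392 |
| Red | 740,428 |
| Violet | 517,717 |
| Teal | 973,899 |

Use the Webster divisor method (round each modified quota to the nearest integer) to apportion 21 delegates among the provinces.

Standard divisor 3136436/21 ≈ 149354.095; standard quotas: Blue 6.055, Red 4.958, Violet 3.466, Teal 6.521.
Rounding to the nearest integer gives Blue 6, Red 5, Violet 3, Teal 7 — total 21, matching the house size, so no adjustment is needed.

Blue 6, Red 5, Violet 3, Teal 7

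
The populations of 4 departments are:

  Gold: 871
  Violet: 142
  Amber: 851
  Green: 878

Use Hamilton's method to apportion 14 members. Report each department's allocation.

Standard divisor: 2742 ÷ 14 ≈ 195.857.
Standard quotas: Gold 4.447, Violet 0.725, Amber 4.345, Green 4.483.
Lower quotas: Gold 4, Violet 0, Amber 4, Green 4 (sum 12, leaving 2 seats).
Remainders in descending order: Violet 0.725, Green 0.483, Gold 0.447, Amber 0.345.
Largest remainders: Violet, Green receive the extra seats.

Gold: 4, Violet: 1, Amber: 4, Green: 5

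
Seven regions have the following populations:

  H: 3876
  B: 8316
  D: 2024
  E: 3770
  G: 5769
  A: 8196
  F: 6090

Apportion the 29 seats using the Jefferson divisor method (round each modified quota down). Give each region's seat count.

Standard divisor 38041/29 ≈ 1311.759; standard quotas: H 2.955, B 6.340, D 1.543, E 2.874, G 4.398, A 6.248, F 4.643.
Rounding down gives 2, 6, 1, 2, 4, 6, 4 = 25 seats, so the divisor must be adjusted.
With modified divisor 1180: modified quotas H 3.285, B 7.047, D 1.715, E 3.195, G 4.889, A 6.946, F 5.161.
Rounding down: H 3, B 7, D 1, E 3, G 4, A 6, F 5 (total 29).

H 3, B 7, D 1, E 3, G 4, A 6, F 5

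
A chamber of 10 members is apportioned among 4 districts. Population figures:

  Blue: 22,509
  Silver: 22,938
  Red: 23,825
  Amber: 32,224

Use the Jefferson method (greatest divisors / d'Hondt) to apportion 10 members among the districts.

Blue=2, Silver=2, Red=2, Amber=4

Standard divisor 101496/10 ≈ 10149.6; standard quotas: Blue 2.218, Silver 2.260, Red 2.347, Amber 3.175.
Rounding down gives 2, 2, 2, 3 = 9 seats, so the divisor must be adjusted.
With modified divisor 8000: modified quotas Blue 2.814, Silver 2.867, Red 2.978, Amber 4.028.
Rounding down: Blue 2, Silver 2, Red 2, Amber 4 (total 10).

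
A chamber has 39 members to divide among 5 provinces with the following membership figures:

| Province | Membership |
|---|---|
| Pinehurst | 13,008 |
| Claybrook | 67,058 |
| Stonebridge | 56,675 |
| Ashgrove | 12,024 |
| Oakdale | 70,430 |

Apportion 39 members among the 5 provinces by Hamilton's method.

Standard divisor: 219195 ÷ 39 ≈ 5620.385.
Standard quotas: Pinehurst 2.3144, Claybrook 11.9312, Stonebridge 10.0838, Ashgrove 2.1394, Oakdale 12.5312.
Lower quotas: Pinehurst 2, Claybrook 11, Stonebridge 10, Ashgrove 2, Oakdale 12 (sum 37, leaving 2 seats).
Remainders in descending order: Claybrook 0.9312, Oakdale 0.5312, Pinehurst 0.3144, Ashgrove 0.1394, Stonebridge 0.0838.
Largest remainders: Claybrook, Oakdale receive the extra seats.

Pinehurst=2; Claybrook=12; Stonebridge=10; Ashgrove=2; Oakdale=13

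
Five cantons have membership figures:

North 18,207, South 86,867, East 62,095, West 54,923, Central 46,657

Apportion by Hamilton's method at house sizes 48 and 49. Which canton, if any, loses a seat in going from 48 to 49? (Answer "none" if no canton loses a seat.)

none

At 48 seats: North 3, South 16, East 11, West 10, Central 8.
At 49 seats: North 3, South 16, East 11, West 10, Central 9.
No canton's allocation decreased.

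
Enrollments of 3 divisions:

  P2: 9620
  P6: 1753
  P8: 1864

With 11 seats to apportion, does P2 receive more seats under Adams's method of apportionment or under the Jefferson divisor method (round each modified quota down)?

Jefferson

Adams: P2 7, P6 2, P8 2.
Jefferson: P2 9, P6 1, P8 1.
P2 gets 7 under Adams and 9 under Jefferson.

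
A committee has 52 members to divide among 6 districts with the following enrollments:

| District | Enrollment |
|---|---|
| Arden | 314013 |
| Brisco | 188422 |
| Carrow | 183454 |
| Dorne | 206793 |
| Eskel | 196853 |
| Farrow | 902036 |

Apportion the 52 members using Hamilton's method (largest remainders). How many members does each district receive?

Standard divisor: 1991571 ÷ 52 ≈ 38299.442.
Standard quotas: Arden 8.1989, Brisco 4.9197, Carrow 4.7900, Dorne 5.3994, Eskel 5.1398, Farrow 23.5522.
Lower quotas: Arden 8, Brisco 4, Carrow 4, Dorne 5, Eskel 5, Farrow 23 (sum 49, leaving 3 seats).
Remainders in descending order: Brisco 0.9197, Carrow 0.7900, Farrow 0.5522, Dorne 0.3994, Arden 0.1989, Eskel 0.1398.
The surplus seats go to Brisco, Carrow, Farrow.

Arden 8, Brisco 5, Carrow 5, Dorne 5, Eskel 5, Farrow 24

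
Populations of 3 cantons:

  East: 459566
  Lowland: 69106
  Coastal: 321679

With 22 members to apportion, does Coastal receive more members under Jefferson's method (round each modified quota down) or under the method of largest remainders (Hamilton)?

Jefferson: East 12, Lowland 1, Coastal 9.
Hamilton: East 12, Lowland 2, Coastal 8.
Coastal gets 9 under Jefferson and 8 under Hamilton.

Jefferson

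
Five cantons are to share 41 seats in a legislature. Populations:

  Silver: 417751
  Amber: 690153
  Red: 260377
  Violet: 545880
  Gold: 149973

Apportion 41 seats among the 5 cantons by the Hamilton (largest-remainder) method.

Silver 8, Amber 14, Red 5, Violet 11, Gold 3

Standard divisor: 2064134 ÷ 41 ≈ 50344.732.
Standard quotas: Silver 8.2978, Amber 13.7085, Red 5.1719, Violet 10.8428, Gold 2.9789.
Lower quotas: Silver 8, Amber 13, Red 5, Violet 10, Gold 2 (sum 38, leaving 3 seats).
Remainders in descending order: Gold 0.9789, Violet 0.8428, Amber 0.7085, Silver 0.2978, Red 0.1719.
Largest remainders: Gold, Violet, Amber receive the extra seats.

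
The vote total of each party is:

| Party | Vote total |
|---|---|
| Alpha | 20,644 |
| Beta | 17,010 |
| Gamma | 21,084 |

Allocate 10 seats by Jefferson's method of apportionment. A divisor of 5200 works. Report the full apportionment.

Alpha 3, Beta 3, Gamma 4

With modified divisor 5200: modified quotas Alpha 3.970, Beta 3.271, Gamma 4.055.
Rounding down: Alpha 3, Beta 3, Gamma 4 (total 10).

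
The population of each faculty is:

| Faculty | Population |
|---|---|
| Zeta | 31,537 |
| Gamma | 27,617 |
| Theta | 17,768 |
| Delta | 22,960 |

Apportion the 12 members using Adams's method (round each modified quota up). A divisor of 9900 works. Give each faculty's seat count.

Zeta 4, Gamma 3, Theta 2, Delta 3

With modified divisor 9900: modified quotas Zeta 3.186, Gamma 2.790, Theta 1.795, Delta 2.319.
Rounding up: Zeta 4, Gamma 3, Theta 2, Delta 3 (total 12).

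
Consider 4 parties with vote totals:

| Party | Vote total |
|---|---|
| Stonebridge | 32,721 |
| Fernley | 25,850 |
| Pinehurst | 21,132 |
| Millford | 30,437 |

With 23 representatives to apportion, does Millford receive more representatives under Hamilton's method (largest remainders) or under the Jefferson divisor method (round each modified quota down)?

Hamilton: Stonebridge 7, Fernley 5, Pinehurst 5, Millford 6.
Jefferson: Stonebridge 7, Fernley 5, Pinehurst 4, Millford 7.
Millford gets 6 under Hamilton and 7 under Jefferson.

Jefferson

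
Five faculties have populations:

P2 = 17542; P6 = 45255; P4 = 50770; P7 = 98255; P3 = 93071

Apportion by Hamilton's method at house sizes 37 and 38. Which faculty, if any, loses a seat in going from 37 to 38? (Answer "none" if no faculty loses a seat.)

At 37 seats: P2 2, P6 6, P4 6, P7 12, P3 11.
At 38 seats: P2 2, P6 6, P4 6, P7 12, P3 12.
No faculty's allocation decreased.

none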